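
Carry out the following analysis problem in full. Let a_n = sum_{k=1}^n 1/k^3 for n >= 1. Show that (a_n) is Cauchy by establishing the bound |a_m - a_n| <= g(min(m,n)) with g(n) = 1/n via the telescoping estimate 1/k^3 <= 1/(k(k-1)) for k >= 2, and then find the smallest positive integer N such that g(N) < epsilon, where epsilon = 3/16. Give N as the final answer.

For m > n >= 1: |a_m - a_n| = sum_{k=n+1}^m 1/k^3.
Use 1/k^3 <= 1/(k(k-1)) = 1/(k-1) - 1/k for k >= 2 (which holds since k^3 >= k^2 >= k(k-1) for k >= 2):
sum_{k=n+1}^m 1/k^3 <= sum_{k=n+1}^m (1/(k-1) - 1/k) = 1/n - 1/m <= 1/n.
By symmetry the same bound holds with n,m swapped, so |a_m - a_n| <= 1/min(m,n) = g(min(m,n)). Since g(n) -> 0, (a_n) is Cauchy.
Now solve g(N) < 3/16: 1/N < 3/16 <=> N > 1/(3/16) = 16/3.
The smallest integer strictly greater than 16/3 is N = 6.
Check: g(6) = 1/6 < 3/16; g(5) = 1/5 >= 3/16. So N = 6.

6


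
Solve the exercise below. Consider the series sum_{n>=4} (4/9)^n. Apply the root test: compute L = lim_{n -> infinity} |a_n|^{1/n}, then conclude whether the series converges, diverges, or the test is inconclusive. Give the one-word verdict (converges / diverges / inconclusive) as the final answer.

Let a_n denote the general term. Form |a_n|^(1/n) and simplify:
|a_n|^(1/n) = 4/9
Take the limit as n -> infinity: L = 4/9.
Since L = 4/9 < 1, the root test implies convergence.

converges


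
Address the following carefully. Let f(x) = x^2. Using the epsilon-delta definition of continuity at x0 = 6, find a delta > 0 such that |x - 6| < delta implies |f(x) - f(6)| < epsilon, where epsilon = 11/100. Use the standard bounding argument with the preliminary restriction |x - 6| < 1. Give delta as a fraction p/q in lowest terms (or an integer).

Factor: |x^2 - (6)^2| = |x - 6| * |x + 6|.
Impose |x - 6| < 1 first. Then |x + 6| = |(x - 6) + 2*(6)| <= |x - 6| + 2*|6| < 1 + 12 = 13.
So |x^2 - (6)^2| < delta * 13.
We need delta * 13 <= 11/100, i.e. delta <= 11/100/13 = 11/1300.
Since 11/1300 < 1, this is tighter than 1; take delta = 11/1300.
So delta = 11/1300 works.

11/1300


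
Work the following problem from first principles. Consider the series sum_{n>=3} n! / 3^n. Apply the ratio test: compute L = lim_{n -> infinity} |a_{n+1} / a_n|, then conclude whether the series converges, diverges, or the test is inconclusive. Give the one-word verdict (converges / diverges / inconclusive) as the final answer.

Let a_n denote the general term. Form the ratio a_{n+1}/a_n and simplify:
a_{n+1}/a_n = n/3 + 1/3
Take the limit as n -> infinity: L = infinity.
Since L = infinity > 1 (or L = infinity), the ratio test implies the series diverges.

diverges


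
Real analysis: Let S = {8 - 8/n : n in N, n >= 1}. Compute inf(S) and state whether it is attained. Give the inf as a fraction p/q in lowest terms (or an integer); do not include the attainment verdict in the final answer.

Analysis:
- Values: 0, 4, 16/3, 6, ... strictly increasing.
- Minimum is 0 (n=1); inf = 0 (attained).
- 8 - 8/n -> 8 from below; sup = 8, not attained.
Conclusion: inf(S) = 0, attained in S.

0


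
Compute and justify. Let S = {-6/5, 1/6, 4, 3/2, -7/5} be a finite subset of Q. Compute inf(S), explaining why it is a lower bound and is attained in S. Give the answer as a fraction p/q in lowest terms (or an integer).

S is finite, so inf(S) = min(S).
Sorted increasing:
-7/5, -6/5, 1/6, 3/2, 4
The extremum is -7/5.
For every x in S, x >= -7/5. And -7/5 is in S, so it is attained.
Therefore inf(S) = -7/5.

-7/5


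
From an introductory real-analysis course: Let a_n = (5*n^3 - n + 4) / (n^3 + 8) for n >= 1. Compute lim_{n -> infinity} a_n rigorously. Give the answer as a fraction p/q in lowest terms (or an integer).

Divide numerator and denominator by n^3, the highest power:
numerator / n^3 = 5 - 1/n^2 + 4/n^3
denominator / n^3 = 1 + 8/n^3
As n -> infinity, all terms of the form c/n^k (k >= 1) tend to 0.
So numerator / n^3 -> 5 and denominator / n^3 -> 1.
Therefore lim a_n = 5.

5


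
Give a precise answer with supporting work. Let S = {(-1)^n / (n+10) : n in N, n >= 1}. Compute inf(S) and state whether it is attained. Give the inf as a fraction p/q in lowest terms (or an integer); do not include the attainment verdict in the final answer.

Analysis:
- Values: -1/11, 1/12, -1/13, 1/14, -1/15, ...
- Positive terms (even n): 1/(2+10), 1/(4+10), ... decreasing -> max = 1/12 (n=2).
- Negative terms (odd n): -1/(1+10), -1/(3+10), ... increasing -> min = -1/11 (n=1).
- So sup = 1/12 (attained at n=2); inf = -1/11 (attained at n=1).
Conclusion: inf(S) = -1/11, attained in S.

-1/11


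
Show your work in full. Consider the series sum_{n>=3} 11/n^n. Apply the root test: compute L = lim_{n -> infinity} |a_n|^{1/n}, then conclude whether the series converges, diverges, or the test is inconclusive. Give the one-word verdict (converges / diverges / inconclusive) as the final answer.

Let a_n denote the general term. Form |a_n|^(1/n) and simplify:
|a_n|^(1/n) = 11^(1/n)/n
Take the limit as n -> infinity: L = 0.
Since L = 0 < 1, the root test implies convergence.

converges


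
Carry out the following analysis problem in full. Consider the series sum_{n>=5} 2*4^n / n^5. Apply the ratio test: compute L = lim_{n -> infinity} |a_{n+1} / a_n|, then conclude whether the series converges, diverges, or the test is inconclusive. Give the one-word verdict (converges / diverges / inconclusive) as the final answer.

Let a_n denote the general term. Form the ratio a_{n+1}/a_n and simplify:
a_{n+1}/a_n = 4*n^5/(n + 1)^5
Take the limit as n -> infinity: L = 4.
Since L = 4 > 1 (or L = infinity), the ratio test implies the series diverges.

diverges


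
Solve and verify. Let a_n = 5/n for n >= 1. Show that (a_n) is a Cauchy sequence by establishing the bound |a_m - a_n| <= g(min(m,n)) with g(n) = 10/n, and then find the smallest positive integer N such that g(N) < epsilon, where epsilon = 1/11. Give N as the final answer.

For any m, n >= 1, by the triangle inequality:
|a_m - a_n| = |5/m - 5/n| <= 5*1/m + 5*1/n <= 10/min(m,n).
So g(n) = 10/n bounds the Cauchy difference. Since g(n) -> 0, (a_n) is Cauchy.
Now solve g(N) < 1/11: 10/N < 1/11 <=> N > 10 / (1/11) = 110.
The smallest integer strictly greater than 110 is N = 111.
Check: g(111) = 10/111 = 10/111 < 1/11; g(110) = 1/11 >= 1/11. So N = 111.

111


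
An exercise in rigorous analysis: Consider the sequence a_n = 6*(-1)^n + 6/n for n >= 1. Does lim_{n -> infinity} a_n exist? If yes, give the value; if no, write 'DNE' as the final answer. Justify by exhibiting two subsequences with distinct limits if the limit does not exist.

Examine the behaviour of a_n along subsequences.
a_{2k} = 6 + 6/(2k) -> 6. a_{2k+1} = -6 + 6/(2k+1) -> -6.
Since these two subsequential limits are 6 and -6, distinct, the full sequence cannot converge (a convergent sequence has all subsequences tending to the same limit). So lim a_n does not exist.

DNE


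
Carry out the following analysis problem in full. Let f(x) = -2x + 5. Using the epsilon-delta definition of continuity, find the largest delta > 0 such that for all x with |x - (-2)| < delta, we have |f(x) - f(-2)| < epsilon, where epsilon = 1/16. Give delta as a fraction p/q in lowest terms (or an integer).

We compute f(-2) = -2*(-2) + 5 = 9.
|f(x) - f(-2)| = |-2x + 5 - (9)| = |-2(x - (-2))| = 2|x - (-2)|.
We need 2|x - (-2)| < 1/16, i.e. |x - (-2)| < 1/16 / 2 = 1/32.
So any delta <= 1/32 works. Conversely, if delta > 1/32, then x = -2 + 1/32 satisfies |x - (-2)| = 1/32 < delta but |f(x) - f(-2)| = 2 * 1/32 = 1/16, which is not < 1/16; so no larger delta works.
Hence the largest such delta is 1/32.

1/32


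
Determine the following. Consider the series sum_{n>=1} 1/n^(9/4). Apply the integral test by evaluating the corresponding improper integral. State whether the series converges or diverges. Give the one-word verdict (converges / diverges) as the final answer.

Let f(x) = x^(-9/4). Then f is positive, continuous, and decreasing on [1, infinity), so the integral test applies.
Compute the improper integral int_{1}^infinity f(x) dx:
  antiderivative F(x) = -4/(5*x^(5/4)).
  As x -> infinity, F(x) -> 0 (since p = 9/4 > 1).
  So int = F(infinity) - F(1) = 0 - (-4/5) = 4/5.
  Finite, so by the integral test, the series converges.

converges


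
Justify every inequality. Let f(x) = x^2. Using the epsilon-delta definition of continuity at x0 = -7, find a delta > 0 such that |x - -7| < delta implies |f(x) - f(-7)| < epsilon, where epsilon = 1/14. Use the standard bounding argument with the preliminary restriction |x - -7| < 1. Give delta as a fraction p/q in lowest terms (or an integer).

Factor: |x^2 - (-7)^2| = |x - -7| * |x + -7|.
Impose |x - -7| < 1 first. Then |x + -7| = |(x - -7) + 2*(-7)| <= |x - -7| + 2*|-7| < 1 + 14 = 15.
So |x^2 - (-7)^2| < delta * 15.
We need delta * 15 <= 1/14, i.e. delta <= 1/14/15 = 1/210.
Since 1/210 < 1, this is tighter than 1; take delta = 1/210.
So delta = 1/210 works.

1/210


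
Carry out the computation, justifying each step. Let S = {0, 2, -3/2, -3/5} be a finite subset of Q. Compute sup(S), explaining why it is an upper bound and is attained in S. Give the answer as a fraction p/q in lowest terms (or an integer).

S is finite, so sup(S) = max(S).
Sorted decreasing:
2, 0, -3/5, -3/2
The extremum is 2.
For every x in S, x <= 2. And 2 is in S, so it is attained.
Therefore sup(S) = 2.

2


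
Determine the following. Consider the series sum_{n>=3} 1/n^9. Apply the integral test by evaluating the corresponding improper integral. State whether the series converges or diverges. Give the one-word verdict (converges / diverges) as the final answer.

Let f(x) = x^(-9). Then f is positive, continuous, and decreasing on [3, infinity), so the integral test applies.
Compute the improper integral int_{3}^infinity f(x) dx:
  antiderivative F(x) = -1/(8*x^8).
  As x -> infinity, F(x) -> 0 (since p = 9 > 1).
  So int = F(infinity) - F(3) = 0 - (-1/52488) = 1/52488.
  Finite, so by the integral test, the series converges.

converges


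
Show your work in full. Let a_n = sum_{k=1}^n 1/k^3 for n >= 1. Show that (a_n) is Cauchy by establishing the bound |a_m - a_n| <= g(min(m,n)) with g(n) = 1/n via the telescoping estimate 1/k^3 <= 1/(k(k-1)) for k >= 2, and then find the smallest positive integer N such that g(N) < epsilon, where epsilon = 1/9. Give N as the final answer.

For m > n >= 1: |a_m - a_n| = sum_{k=n+1}^m 1/k^3.
Use 1/k^3 <= 1/(k(k-1)) = 1/(k-1) - 1/k for k >= 2 (which holds since k^3 >= k^2 >= k(k-1) for k >= 2):
sum_{k=n+1}^m 1/k^3 <= sum_{k=n+1}^m (1/(k-1) - 1/k) = 1/n - 1/m <= 1/n.
By symmetry the same bound holds with n,m swapped, so |a_m - a_n| <= 1/min(m,n) = g(min(m,n)). Since g(n) -> 0, (a_n) is Cauchy.
Now solve g(N) < 1/9: 1/N < 1/9 <=> N > 1/(1/9) = 9.
The smallest integer strictly greater than 9 is N = 10.
Check: g(10) = 1/10 < 1/9; g(9) = 1/9 >= 1/9. So N = 10.

10


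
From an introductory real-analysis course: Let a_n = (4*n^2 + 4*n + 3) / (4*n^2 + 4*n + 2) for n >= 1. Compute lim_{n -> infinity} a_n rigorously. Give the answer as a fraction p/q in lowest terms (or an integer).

Divide numerator and denominator by n^2, the highest power:
numerator / n^2 = 4 + 4/n + 3/n^2
denominator / n^2 = 4 + 4/n + 2/n^2
As n -> infinity, all terms of the form c/n^k (k >= 1) tend to 0.
So numerator / n^2 -> 4 and denominator / n^2 -> 4.
Therefore lim a_n = 1.

1


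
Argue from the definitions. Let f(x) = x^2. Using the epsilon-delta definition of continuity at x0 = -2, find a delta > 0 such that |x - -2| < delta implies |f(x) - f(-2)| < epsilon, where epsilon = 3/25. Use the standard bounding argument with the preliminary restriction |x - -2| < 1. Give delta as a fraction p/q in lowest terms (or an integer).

Factor: |x^2 - (-2)^2| = |x - -2| * |x + -2|.
Impose |x - -2| < 1 first. Then |x + -2| = |(x - -2) + 2*(-2)| <= |x - -2| + 2*|-2| < 1 + 4 = 5.
So |x^2 - (-2)^2| < delta * 5.
We need delta * 5 <= 3/25, i.e. delta <= 3/25/5 = 3/125.
Since 3/125 < 1, this is tighter than 1; take delta = 3/125.
So delta = 3/125 works.

3/125


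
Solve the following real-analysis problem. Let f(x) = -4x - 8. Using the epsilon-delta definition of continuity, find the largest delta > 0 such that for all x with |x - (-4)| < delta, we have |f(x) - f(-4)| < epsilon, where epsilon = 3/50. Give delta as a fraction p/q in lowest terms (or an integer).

We compute f(-4) = -4*(-4) - 8 = 8.
|f(x) - f(-4)| = |-4x - 8 - (8)| = |-4(x - (-4))| = 4|x - (-4)|.
We need 4|x - (-4)| < 3/50, i.e. |x - (-4)| < 3/50 / 4 = 3/200.
So any delta <= 3/200 works. Conversely, if delta > 3/200, then x = -4 + 3/200 satisfies |x - (-4)| = 3/200 < delta but |f(x) - f(-4)| = 4 * 3/200 = 3/50, which is not < 3/50; so no larger delta works.
Hence the largest such delta is 3/200.

3/200


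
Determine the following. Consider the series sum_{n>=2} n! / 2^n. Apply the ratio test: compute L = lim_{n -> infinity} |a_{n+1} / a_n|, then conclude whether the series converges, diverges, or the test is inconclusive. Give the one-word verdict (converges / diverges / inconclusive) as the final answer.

Let a_n denote the general term. Form the ratio a_{n+1}/a_n and simplify:
a_{n+1}/a_n = n/2 + 1/2
Take the limit as n -> infinity: L = infinity.
Since L = infinity > 1 (or L = infinity), the ratio test implies the series diverges.

diverges


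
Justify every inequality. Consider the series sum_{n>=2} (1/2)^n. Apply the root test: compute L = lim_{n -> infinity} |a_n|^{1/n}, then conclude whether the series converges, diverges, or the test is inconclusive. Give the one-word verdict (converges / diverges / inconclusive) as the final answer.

Let a_n denote the general term. Form |a_n|^(1/n) and simplify:
|a_n|^(1/n) = 1/2
Take the limit as n -> infinity: L = 1/2.
Since L = 1/2 < 1, the root test implies convergence.

converges


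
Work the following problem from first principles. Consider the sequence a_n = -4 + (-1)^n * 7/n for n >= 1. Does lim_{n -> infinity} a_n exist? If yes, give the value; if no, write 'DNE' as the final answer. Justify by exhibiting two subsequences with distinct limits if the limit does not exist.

Examine the behaviour of a_n along subsequences.
Even-n subsequence a_{2k} = -4 + 7/(2k) -> -4. Odd-n subsequence a_{2k+1} = -4 - 7/(2k+1) -> -4. Both tend to -4, which suggests the limit is -4; verify directly.
|a_n - (-4)| = |(-1)^n * 7/n| = 7/n for every n >= 1.
Given epsilon > 0, choose a positive integer N > 7/epsilon. Then for all n >= N, |a_n - (-4)| = 7/n <= 7/N < epsilon.
So by the definition of the limit, lim a_n exists and equals -4.

-4


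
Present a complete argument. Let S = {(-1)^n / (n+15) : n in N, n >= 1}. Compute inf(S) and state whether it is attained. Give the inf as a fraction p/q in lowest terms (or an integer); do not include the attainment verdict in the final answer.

Analysis:
- Values: -1/16, 1/17, -1/18, 1/19, -1/20, ...
- Positive terms (even n): 1/(2+15), 1/(4+15), ... decreasing -> max = 1/17 (n=2).
- Negative terms (odd n): -1/(1+15), -1/(3+15), ... increasing -> min = -1/16 (n=1).
- So sup = 1/17 (attained at n=2); inf = -1/16 (attained at n=1).
Conclusion: inf(S) = -1/16, attained in S.

-1/16


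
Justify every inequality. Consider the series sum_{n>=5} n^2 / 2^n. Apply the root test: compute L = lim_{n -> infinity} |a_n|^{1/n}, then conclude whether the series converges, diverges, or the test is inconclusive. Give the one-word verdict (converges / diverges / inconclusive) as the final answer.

Let a_n denote the general term. Form |a_n|^(1/n) and simplify:
|a_n|^(1/n) = n^(2/n)/2
Take the limit as n -> infinity: L = 1/2.
Since L = 1/2 < 1, the root test implies convergence.

converges


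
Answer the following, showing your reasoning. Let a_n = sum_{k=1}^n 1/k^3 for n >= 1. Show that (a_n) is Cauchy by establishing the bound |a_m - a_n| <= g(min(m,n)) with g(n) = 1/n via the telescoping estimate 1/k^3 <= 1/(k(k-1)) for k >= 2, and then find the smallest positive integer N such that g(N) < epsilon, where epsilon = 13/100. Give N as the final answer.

For m > n >= 1: |a_m - a_n| = sum_{k=n+1}^m 1/k^3.
Use 1/k^3 <= 1/(k(k-1)) = 1/(k-1) - 1/k for k >= 2 (which holds since k^3 >= k^2 >= k(k-1) for k >= 2):
sum_{k=n+1}^m 1/k^3 <= sum_{k=n+1}^m (1/(k-1) - 1/k) = 1/n - 1/m <= 1/n.
By symmetry the same bound holds with n,m swapped, so |a_m - a_n| <= 1/min(m,n) = g(min(m,n)). Since g(n) -> 0, (a_n) is Cauchy.
Now solve g(N) < 13/100: 1/N < 13/100 <=> N > 1/(13/100) = 100/13.
The smallest integer strictly greater than 100/13 is N = 8.
Check: g(8) = 1/8 < 13/100; g(7) = 1/7 >= 13/100. So N = 8.

8


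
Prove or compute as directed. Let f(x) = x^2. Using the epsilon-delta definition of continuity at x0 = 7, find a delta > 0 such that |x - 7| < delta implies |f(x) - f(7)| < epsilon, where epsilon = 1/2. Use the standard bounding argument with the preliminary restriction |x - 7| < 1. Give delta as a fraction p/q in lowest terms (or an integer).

Factor: |x^2 - (7)^2| = |x - 7| * |x + 7|.
Impose |x - 7| < 1 first. Then |x + 7| = |(x - 7) + 2*(7)| <= |x - 7| + 2*|7| < 1 + 14 = 15.
So |x^2 - (7)^2| < delta * 15.
We need delta * 15 <= 1/2, i.e. delta <= 1/2/15 = 1/30.
Since 1/30 < 1, this is tighter than 1; take delta = 1/30.
So delta = 1/30 works.

1/30


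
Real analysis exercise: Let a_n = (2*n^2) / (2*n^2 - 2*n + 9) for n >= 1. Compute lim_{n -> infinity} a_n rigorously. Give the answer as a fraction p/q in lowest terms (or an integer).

Divide numerator and denominator by n^2, the highest power:
numerator / n^2 = 2
denominator / n^2 = 2 - 2/n + 9/n^2
As n -> infinity, all terms of the form c/n^k (k >= 1) tend to 0.
So numerator / n^2 -> 2 and denominator / n^2 -> 2.
Therefore lim a_n = 1.

1


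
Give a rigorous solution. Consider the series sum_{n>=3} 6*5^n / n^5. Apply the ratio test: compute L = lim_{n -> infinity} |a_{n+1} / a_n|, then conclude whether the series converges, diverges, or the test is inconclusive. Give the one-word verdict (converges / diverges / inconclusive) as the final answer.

Let a_n denote the general term. Form the ratio a_{n+1}/a_n and simplify:
a_{n+1}/a_n = 5*n^5/(n + 1)^5
Take the limit as n -> infinity: L = 5.
Since L = 5 > 1 (or L = infinity), the ratio test implies the series diverges.

diverges


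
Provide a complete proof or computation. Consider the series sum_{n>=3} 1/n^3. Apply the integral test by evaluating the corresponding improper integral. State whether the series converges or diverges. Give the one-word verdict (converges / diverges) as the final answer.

Let f(x) = x^(-3). Then f is positive, continuous, and decreasing on [3, infinity), so the integral test applies.
Compute the improper integral int_{3}^infinity f(x) dx:
  antiderivative F(x) = -1/(2*x^2).
  As x -> infinity, F(x) -> 0 (since p = 3 > 1).
  So int = F(infinity) - F(3) = 0 - (-1/18) = 1/18.
  Finite, so by the integral test, the series converges.

converges


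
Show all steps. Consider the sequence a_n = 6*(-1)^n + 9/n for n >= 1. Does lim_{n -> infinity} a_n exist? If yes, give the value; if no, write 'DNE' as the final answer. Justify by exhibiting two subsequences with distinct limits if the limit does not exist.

Examine the behaviour of a_n along subsequences.
a_{2k} = 6 + 9/(2k) -> 6. a_{2k+1} = -6 + 9/(2k+1) -> -6.
Since these two subsequential limits are 6 and -6, distinct, the full sequence cannot converge (a convergent sequence has all subsequences tending to the same limit). So lim a_n does not exist.

DNE


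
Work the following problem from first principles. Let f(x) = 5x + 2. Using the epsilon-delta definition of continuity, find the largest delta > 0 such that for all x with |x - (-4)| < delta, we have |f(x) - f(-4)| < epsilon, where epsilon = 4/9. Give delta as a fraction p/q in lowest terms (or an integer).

We compute f(-4) = 5*(-4) + 2 = -18.
|f(x) - f(-4)| = |5x + 2 - (-18)| = |5(x - (-4))| = 5|x - (-4)|.
We need 5|x - (-4)| < 4/9, i.e. |x - (-4)| < 4/9 / 5 = 4/45.
So any delta <= 4/45 works. Conversely, if delta > 4/45, then x = -4 + 4/45 satisfies |x - (-4)| = 4/45 < delta but |f(x) - f(-4)| = 5 * 4/45 = 4/9, which is not < 4/9; so no larger delta works.
Hence the largest such delta is 4/45.

4/45


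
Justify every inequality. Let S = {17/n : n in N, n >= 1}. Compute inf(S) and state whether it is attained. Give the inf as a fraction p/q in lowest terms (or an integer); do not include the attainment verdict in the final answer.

Analysis:
- Values: 17, 17/2, 17/3, 17/4, ... strictly decreasing.
- The maximum is 17 (n=1); sup = 17 (attained).
- The set is bounded below by 0; 17/n -> 0 so 0 is the greatest lower bound.
- 0 is not in the set, so inf = 0 is not attained.
Conclusion: inf(S) = 0, not attained in S.

0


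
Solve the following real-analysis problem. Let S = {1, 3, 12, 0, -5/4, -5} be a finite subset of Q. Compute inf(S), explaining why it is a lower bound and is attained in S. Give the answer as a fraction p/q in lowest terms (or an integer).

S is finite, so inf(S) = min(S).
Sorted increasing:
-5, -5/4, 0, 1, 3, 12
The extremum is -5.
For every x in S, x >= -5. And -5 is in S, so it is attained.
Therefore inf(S) = -5.

-5


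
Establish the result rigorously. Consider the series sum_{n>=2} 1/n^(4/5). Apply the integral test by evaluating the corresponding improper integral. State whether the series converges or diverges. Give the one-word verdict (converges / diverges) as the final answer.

Let f(x) = x^(-4/5). Then f is positive, continuous, and decreasing on [2, infinity), so the integral test applies.
Compute the improper integral int_{2}^infinity f(x) dx:
  antiderivative F(x) = 5*x^(1/5).
  As x -> infinity, F(x) -> infinity (since p = 4/5 < 1).
  So the integral diverges. By the integral test, the series diverges.

diverges


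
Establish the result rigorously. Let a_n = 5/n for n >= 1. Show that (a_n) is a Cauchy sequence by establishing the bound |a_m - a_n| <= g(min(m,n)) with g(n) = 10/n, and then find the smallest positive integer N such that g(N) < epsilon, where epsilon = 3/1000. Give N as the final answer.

For any m, n >= 1, by the triangle inequality:
|a_m - a_n| = |5/m - 5/n| <= 5*1/m + 5*1/n <= 10/min(m,n).
So g(n) = 10/n bounds the Cauchy difference. Since g(n) -> 0, (a_n) is Cauchy.
Now solve g(N) < 3/1000: 10/N < 3/1000 <=> N > 10 / (3/1000) = 10000/3.
The smallest integer strictly greater than 10000/3 is N = 3334.
Check: g(3334) = 10/3334 = 5/1667 < 3/1000; g(3333) = 10/3333 >= 3/1000. So N = 3334.

3334


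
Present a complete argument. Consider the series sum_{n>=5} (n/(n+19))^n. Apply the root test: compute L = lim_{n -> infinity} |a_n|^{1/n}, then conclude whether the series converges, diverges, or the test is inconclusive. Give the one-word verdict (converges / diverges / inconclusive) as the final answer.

Let a_n denote the general term. Form |a_n|^(1/n) and simplify:
|a_n|^(1/n) = n/(n + 19)
Take the limit as n -> infinity: L = 1.
Since L = 1, the root test is inconclusive. (In fact a_n = (n/(n+19))^n -> e^(-19) != 0, so the nth-term test shows divergence; but the root test itself gives no conclusion.)

inconclusive


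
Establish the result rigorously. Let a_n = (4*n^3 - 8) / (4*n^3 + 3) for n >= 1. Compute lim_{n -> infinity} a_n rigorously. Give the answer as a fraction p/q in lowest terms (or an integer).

Divide numerator and denominator by n^3, the highest power:
numerator / n^3 = 4 - 8/n^3
denominator / n^3 = 4 + 3/n^3
As n -> infinity, all terms of the form c/n^k (k >= 1) tend to 0.
So numerator / n^3 -> 4 and denominator / n^3 -> 4.
Therefore lim a_n = 1.

1


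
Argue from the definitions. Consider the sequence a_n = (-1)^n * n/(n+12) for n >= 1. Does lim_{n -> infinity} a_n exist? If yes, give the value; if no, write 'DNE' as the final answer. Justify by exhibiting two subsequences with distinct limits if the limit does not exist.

Examine the behaviour of a_n along subsequences.
a_{2k} = 2k/(2k+12) -> 1. a_{2k+1} = -(2k+1)/(2k+13) -> -1.
Since these two subsequential limits are 1 and -1, distinct, the full sequence cannot converge (a convergent sequence has all subsequences tending to the same limit). So lim a_n does not exist.

DNE


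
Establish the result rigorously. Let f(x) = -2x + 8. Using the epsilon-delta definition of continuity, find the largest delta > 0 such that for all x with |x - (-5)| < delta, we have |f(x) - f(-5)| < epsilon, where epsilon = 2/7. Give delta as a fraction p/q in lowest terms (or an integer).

We compute f(-5) = -2*(-5) + 8 = 18.
|f(x) - f(-5)| = |-2x + 8 - (18)| = |-2(x - (-5))| = 2|x - (-5)|.
We need 2|x - (-5)| < 2/7, i.e. |x - (-5)| < 2/7 / 2 = 1/7.
So any delta <= 1/7 works. Conversely, if delta > 1/7, then x = -5 + 1/7 satisfies |x - (-5)| = 1/7 < delta but |f(x) - f(-5)| = 2 * 1/7 = 2/7, which is not < 2/7; so no larger delta works.
Hence the largest such delta is 1/7.

1/7


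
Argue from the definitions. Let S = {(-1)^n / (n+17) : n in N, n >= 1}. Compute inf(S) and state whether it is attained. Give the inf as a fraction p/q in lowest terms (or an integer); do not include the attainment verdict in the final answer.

Analysis:
- Values: -1/18, 1/19, -1/20, 1/21, -1/22, ...
- Positive terms (even n): 1/(2+17), 1/(4+17), ... decreasing -> max = 1/19 (n=2).
- Negative terms (odd n): -1/(1+17), -1/(3+17), ... increasing -> min = -1/18 (n=1).
- So sup = 1/19 (attained at n=2); inf = -1/18 (attained at n=1).
Conclusion: inf(S) = -1/18, attained in S.

-1/18


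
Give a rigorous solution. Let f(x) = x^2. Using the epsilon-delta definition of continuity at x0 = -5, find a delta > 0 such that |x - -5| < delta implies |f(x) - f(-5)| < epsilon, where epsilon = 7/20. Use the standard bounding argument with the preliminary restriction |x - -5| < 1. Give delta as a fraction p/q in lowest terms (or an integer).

Factor: |x^2 - (-5)^2| = |x - -5| * |x + -5|.
Impose |x - -5| < 1 first. Then |x + -5| = |(x - -5) + 2*(-5)| <= |x - -5| + 2*|-5| < 1 + 10 = 11.
So |x^2 - (-5)^2| < delta * 11.
We need delta * 11 <= 7/20, i.e. delta <= 7/20/11 = 7/220.
Since 7/220 < 1, this is tighter than 1; take delta = 7/220.
So delta = 7/220 works.

7/220


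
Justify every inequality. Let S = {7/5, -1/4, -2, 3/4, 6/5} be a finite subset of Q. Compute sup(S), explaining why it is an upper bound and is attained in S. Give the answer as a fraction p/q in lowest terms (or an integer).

S is finite, so sup(S) = max(S).
Sorted decreasing:
7/5, 6/5, 3/4, -1/4, -2
The extremum is 7/5.
For every x in S, x <= 7/5. And 7/5 is in S, so it is attained.
Therefore sup(S) = 7/5.

7/5


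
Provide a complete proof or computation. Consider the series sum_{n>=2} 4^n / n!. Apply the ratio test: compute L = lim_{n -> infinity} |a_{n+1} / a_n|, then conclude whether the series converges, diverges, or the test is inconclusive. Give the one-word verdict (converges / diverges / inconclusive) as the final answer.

Let a_n denote the general term. Form the ratio a_{n+1}/a_n and simplify:
a_{n+1}/a_n = 4/(n + 1)
Take the limit as n -> infinity: L = 0.
Since L = 0 < 1, the ratio test implies the series converges.

converges


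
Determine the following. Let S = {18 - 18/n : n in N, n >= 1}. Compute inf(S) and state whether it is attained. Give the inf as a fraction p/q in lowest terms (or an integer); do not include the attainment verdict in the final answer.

Analysis:
- Values: 0, 9, 12, 27/2, ... strictly increasing.
- Minimum is 0 (n=1); inf = 0 (attained).
- 18 - 18/n -> 18 from below; sup = 18, not attained.
Conclusion: inf(S) = 0, attained in S.

0


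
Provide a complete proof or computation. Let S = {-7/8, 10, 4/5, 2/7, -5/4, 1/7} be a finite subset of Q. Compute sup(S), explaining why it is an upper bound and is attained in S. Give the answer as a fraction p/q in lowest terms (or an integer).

S is finite, so sup(S) = max(S).
Sorted decreasing:
10, 4/5, 2/7, 1/7, -7/8, -5/4
The extremum is 10.
For every x in S, x <= 10. And 10 is in S, so it is attained.
Therefore sup(S) = 10.

10


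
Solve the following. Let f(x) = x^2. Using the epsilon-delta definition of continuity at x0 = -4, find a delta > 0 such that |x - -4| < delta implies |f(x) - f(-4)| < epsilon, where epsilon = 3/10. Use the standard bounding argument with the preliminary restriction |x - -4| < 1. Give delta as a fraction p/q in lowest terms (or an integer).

Factor: |x^2 - (-4)^2| = |x - -4| * |x + -4|.
Impose |x - -4| < 1 first. Then |x + -4| = |(x - -4) + 2*(-4)| <= |x - -4| + 2*|-4| < 1 + 8 = 9.
So |x^2 - (-4)^2| < delta * 9.
We need delta * 9 <= 3/10, i.e. delta <= 3/10/9 = 1/30.
Since 1/30 < 1, this is tighter than 1; take delta = 1/30.
So delta = 1/30 works.

1/30


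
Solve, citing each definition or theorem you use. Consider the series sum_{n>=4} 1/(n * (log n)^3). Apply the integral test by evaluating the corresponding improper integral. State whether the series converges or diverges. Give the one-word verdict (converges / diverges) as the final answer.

Let f(x) = 1/(x*log(x)^3). Then f is positive, continuous, and decreasing on [4, infinity), so the integral test applies.
Compute the improper integral int_{4}^infinity f(x) dx:
  antiderivative F(x) = -1/(2*log(x)^2).
  F(x) -> 0 as x -> infinity.  int = 0 - F(4) = 1/(2*log(4)^2) < infinity. By the integral test, the series converges.

converges


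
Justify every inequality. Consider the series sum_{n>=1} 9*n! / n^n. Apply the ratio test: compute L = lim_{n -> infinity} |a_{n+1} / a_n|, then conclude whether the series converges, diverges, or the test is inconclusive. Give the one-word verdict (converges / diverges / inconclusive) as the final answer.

Let a_n denote the general term. Form the ratio a_{n+1}/a_n and simplify:
a_{n+1}/a_n = (n/(n + 1))^n
Take the limit as n -> infinity: L = exp(-1).
Since L = exp(-1) < 1, the ratio test implies the series converges.

converges


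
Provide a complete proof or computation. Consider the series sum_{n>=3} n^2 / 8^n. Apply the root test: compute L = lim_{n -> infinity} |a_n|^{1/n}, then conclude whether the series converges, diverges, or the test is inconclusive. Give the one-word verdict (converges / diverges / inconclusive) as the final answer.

Let a_n denote the general term. Form |a_n|^(1/n) and simplify:
|a_n|^(1/n) = n^(2/n)/8
Take the limit as n -> infinity: L = 1/8.
Since L = 1/8 < 1, the root test implies convergence.

converges


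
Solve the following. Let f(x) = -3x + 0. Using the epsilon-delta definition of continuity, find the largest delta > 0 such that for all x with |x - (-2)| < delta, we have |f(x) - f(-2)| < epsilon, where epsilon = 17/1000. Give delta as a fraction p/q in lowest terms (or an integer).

We compute f(-2) = -3*(-2) + 0 = 6.
|f(x) - f(-2)| = |-3x + 0 - (6)| = |-3(x - (-2))| = 3|x - (-2)|.
We need 3|x - (-2)| < 17/1000, i.e. |x - (-2)| < 17/1000 / 3 = 17/3000.
So any delta <= 17/3000 works. Conversely, if delta > 17/3000, then x = -2 + 17/3000 satisfies |x - (-2)| = 17/3000 < delta but |f(x) - f(-2)| = 3 * 17/3000 = 17/1000, which is not < 17/1000; so no larger delta works.
Hence the largest such delta is 17/3000.

17/3000


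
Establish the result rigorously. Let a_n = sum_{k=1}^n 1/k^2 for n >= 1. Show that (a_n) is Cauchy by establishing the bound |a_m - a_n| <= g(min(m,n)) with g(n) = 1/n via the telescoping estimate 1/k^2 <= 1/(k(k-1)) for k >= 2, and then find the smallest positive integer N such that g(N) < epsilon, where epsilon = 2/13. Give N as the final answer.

For m > n >= 1: |a_m - a_n| = sum_{k=n+1}^m 1/k^2.
Use 1/k^2 <= 1/(k(k-1)) = 1/(k-1) - 1/k for k >= 2:
sum_{k=n+1}^m 1/k^2 <= sum_{k=n+1}^m (1/(k-1) - 1/k) = 1/n - 1/m <= 1/n.
By symmetry the same bound holds with n,m swapped, so |a_m - a_n| <= 1/min(m,n) = g(min(m,n)). Since g(n) -> 0, (a_n) is Cauchy.
Now solve g(N) < 2/13: 1/N < 2/13 <=> N > 1/(2/13) = 13/2.
The smallest integer strictly greater than 13/2 is N = 7.
Check: g(7) = 1/7 < 2/13; g(6) = 1/6 >= 2/13. So N = 7.

7


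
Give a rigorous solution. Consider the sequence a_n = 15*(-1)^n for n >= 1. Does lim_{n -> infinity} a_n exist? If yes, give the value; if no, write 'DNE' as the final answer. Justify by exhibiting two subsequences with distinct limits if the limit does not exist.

Examine the behaviour of a_n along subsequences.
Even-n subsequence a_{2k} = 15 -> 15. Odd-n subsequence a_{2k+1} = -15 -> -15.
Since these two subsequential limits are 15 and -15, distinct, the full sequence cannot converge (a convergent sequence has all subsequences tending to the same limit). So lim a_n does not exist.

DNE


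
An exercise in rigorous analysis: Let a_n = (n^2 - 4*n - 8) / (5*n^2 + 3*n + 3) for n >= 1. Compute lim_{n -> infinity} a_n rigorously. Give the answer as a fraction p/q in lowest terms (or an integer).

Divide numerator and denominator by n^2, the highest power:
numerator / n^2 = 1 - 4/n - 8/n^2
denominator / n^2 = 5 + 3/n + 3/n^2
As n -> infinity, all terms of the form c/n^k (k >= 1) tend to 0.
So numerator / n^2 -> 1 and denominator / n^2 -> 5.
Therefore lim a_n = 1/5.

1/5


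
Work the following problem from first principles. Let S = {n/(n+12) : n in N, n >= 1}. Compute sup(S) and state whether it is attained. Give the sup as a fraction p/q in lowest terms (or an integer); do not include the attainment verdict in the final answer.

Analysis:
- Values: 1/13, 1/7, 1/5, 1/4, ... strictly increasing.
- Minimum is 1/13 (n=1); inf = 1/13 (attained).
- n/(n+12) = 1 - 12/(n+12) -> 1 from below as n -> infinity, and never equals 1.
- So sup = 1 (not attained).
Conclusion: sup(S) = 1, not attained in S.

1


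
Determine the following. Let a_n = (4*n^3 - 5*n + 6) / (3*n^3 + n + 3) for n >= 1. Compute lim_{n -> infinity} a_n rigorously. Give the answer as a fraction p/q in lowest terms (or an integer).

Divide numerator and denominator by n^3, the highest power:
numerator / n^3 = 4 - 5/n^2 + 6/n^3
denominator / n^3 = 3 + n^(-2) + 3/n^3
As n -> infinity, all terms of the form c/n^k (k >= 1) tend to 0.
So numerator / n^3 -> 4 and denominator / n^3 -> 3.
Therefore lim a_n = 4/3.

4/3


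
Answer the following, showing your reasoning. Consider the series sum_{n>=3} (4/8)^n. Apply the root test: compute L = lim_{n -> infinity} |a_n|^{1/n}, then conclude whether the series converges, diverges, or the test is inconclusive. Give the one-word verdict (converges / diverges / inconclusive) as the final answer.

Let a_n denote the general term. Form |a_n|^(1/n) and simplify:
|a_n|^(1/n) = 1/2
Take the limit as n -> infinity: L = 1/2.
Since L = 1/2 < 1, the root test implies convergence.

converges


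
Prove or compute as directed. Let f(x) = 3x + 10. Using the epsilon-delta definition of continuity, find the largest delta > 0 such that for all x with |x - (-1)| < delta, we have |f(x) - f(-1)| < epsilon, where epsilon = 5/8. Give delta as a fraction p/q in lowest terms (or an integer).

We compute f(-1) = 3*(-1) + 10 = 7.
|f(x) - f(-1)| = |3x + 10 - (7)| = |3(x - (-1))| = 3|x - (-1)|.
We need 3|x - (-1)| < 5/8, i.e. |x - (-1)| < 5/8 / 3 = 5/24.
So any delta <= 5/24 works. Conversely, if delta > 5/24, then x = -1 + 5/24 satisfies |x - (-1)| = 5/24 < delta but |f(x) - f(-1)| = 3 * 5/24 = 5/8, which is not < 5/8; so no larger delta works.
Hence the largest such delta is 5/24.

5/24


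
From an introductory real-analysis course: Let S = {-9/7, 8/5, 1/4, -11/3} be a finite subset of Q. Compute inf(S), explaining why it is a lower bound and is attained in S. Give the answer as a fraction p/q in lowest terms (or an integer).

S is finite, so inf(S) = min(S).
Sorted increasing:
-11/3, -9/7, 1/4, 8/5
The extremum is -11/3.
For every x in S, x >= -11/3. And -11/3 is in S, so it is attained.
Therefore inf(S) = -11/3.

-11/3


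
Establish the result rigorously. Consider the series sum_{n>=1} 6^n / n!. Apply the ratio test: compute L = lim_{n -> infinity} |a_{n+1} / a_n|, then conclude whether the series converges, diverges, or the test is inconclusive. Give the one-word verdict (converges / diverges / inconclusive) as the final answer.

Let a_n denote the general term. Form the ratio a_{n+1}/a_n and simplify:
a_{n+1}/a_n = 6/(n + 1)
Take the limit as n -> infinity: L = 0.
Since L = 0 < 1, the ratio test implies the series converges.

converges


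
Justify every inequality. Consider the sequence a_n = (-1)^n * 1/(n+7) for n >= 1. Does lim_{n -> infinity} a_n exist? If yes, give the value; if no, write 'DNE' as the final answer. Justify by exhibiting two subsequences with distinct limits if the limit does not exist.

Examine the behaviour of a_n along subsequences.
Even-n subsequence a_{2k} = 1/(2k+7) -> 0. Odd-n subsequence a_{2k+1} = -1/(2k+8) -> 0. Both tend to 0, which suggests the limit is 0; verify directly.
|a_n - 0| = 1/(n+7) < 1/n for every n >= 1.
Given epsilon > 0, choose a positive integer N > 1/epsilon. Then for all n >= N, |a_n| < 1/n <= 1/N < epsilon.
So by the definition of the limit, lim a_n exists and equals 0.

0


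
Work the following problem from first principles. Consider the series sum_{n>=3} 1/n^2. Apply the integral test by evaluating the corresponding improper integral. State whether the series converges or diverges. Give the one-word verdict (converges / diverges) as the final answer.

Let f(x) = x^(-2). Then f is positive, continuous, and decreasing on [3, infinity), so the integral test applies.
Compute the improper integral int_{3}^infinity f(x) dx:
  antiderivative F(x) = -1/x.
  As x -> infinity, F(x) -> 0 (since p = 2 > 1).
  So int = F(infinity) - F(3) = 0 - (-1/3) = 1/3.
  Finite, so by the integral test, the series converges.

converges


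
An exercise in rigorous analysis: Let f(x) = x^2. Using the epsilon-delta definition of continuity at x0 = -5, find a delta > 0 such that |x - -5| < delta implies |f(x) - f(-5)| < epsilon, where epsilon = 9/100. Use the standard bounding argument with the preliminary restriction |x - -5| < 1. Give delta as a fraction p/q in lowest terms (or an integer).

Factor: |x^2 - (-5)^2| = |x - -5| * |x + -5|.
Impose |x - -5| < 1 first. Then |x + -5| = |(x - -5) + 2*(-5)| <= |x - -5| + 2*|-5| < 1 + 10 = 11.
So |x^2 - (-5)^2| < delta * 11.
We need delta * 11 <= 9/100, i.e. delta <= 9/100/11 = 9/1100.
Since 9/1100 < 1, this is tighter than 1; take delta = 9/1100.
So delta = 9/1100 works.

9/1100


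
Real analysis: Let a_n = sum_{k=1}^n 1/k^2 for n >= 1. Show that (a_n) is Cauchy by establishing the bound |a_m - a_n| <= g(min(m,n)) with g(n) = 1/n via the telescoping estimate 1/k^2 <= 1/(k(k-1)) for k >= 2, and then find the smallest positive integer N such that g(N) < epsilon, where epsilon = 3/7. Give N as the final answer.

For m > n >= 1: |a_m - a_n| = sum_{k=n+1}^m 1/k^2.
Use 1/k^2 <= 1/(k(k-1)) = 1/(k-1) - 1/k for k >= 2:
sum_{k=n+1}^m 1/k^2 <= sum_{k=n+1}^m (1/(k-1) - 1/k) = 1/n - 1/m <= 1/n.
By symmetry the same bound holds with n,m swapped, so |a_m - a_n| <= 1/min(m,n) = g(min(m,n)). Since g(n) -> 0, (a_n) is Cauchy.
Now solve g(N) < 3/7: 1/N < 3/7 <=> N > 1/(3/7) = 7/3.
The smallest integer strictly greater than 7/3 is N = 3.
Check: g(3) = 1/3 < 3/7; g(2) = 1/2 >= 3/7. So N = 3.

3


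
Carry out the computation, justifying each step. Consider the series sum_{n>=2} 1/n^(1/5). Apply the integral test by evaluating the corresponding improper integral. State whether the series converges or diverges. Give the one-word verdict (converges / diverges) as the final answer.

Let f(x) = x^(-1/5). Then f is positive, continuous, and decreasing on [2, infinity), so the integral test applies.
Compute the improper integral int_{2}^infinity f(x) dx:
  antiderivative F(x) = 5*x^(4/5)/4.
  As x -> infinity, F(x) -> infinity (since p = 1/5 < 1).
  So the integral diverges. By the integral test, the series diverges.

diverges


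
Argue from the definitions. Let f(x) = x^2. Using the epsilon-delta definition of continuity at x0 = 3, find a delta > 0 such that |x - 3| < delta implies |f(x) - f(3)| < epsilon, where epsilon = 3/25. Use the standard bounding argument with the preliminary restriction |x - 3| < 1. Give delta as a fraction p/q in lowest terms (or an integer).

Factor: |x^2 - (3)^2| = |x - 3| * |x + 3|.
Impose |x - 3| < 1 first. Then |x + 3| = |(x - 3) + 2*(3)| <= |x - 3| + 2*|3| < 1 + 6 = 7.
So |x^2 - (3)^2| < delta * 7.
We need delta * 7 <= 3/25, i.e. delta <= 3/25/7 = 3/175.
Since 3/175 < 1, this is tighter than 1; take delta = 3/175.
So delta = 3/175 works.

3/175
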